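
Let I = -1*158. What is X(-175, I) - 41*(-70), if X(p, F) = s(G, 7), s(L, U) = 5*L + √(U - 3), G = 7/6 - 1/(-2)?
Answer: 8641/3 ≈ 2880.3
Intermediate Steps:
G = 5/3 (G = 7*(⅙) - 1*(-½) = 7/6 + ½ = 5/3 ≈ 1.6667)
I = -158
s(L, U) = √(-3 + U) + 5*L (s(L, U) = 5*L + √(-3 + U) = √(-3 + U) + 5*L)
X(p, F) = 31/3 (X(p, F) = √(-3 + 7) + 5*(5/3) = √4 + 25/3 = 2 + 25/3 = 31/3)
X(-175, I) - 41*(-70) = 31/3 - 41*(-70) = 31/3 - 1*(-2870) = 31/3 + 2870 = 8641/3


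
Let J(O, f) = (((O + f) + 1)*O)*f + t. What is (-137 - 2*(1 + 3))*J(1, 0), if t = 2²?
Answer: -580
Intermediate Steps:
t = 4
J(O, f) = 4 + O*f*(1 + O + f) (J(O, f) = (((O + f) + 1)*O)*f + 4 = ((1 + O + f)*O)*f + 4 = (O*(1 + O + f))*f + 4 = O*f*(1 + O + f) + 4 = 4 + O*f*(1 + O + f))
(-137 - 2*(1 + 3))*J(1, 0) = (-137 - 2*(1 + 3))*(4 + 1*0 + 1*0² + 0*1²) = (-137 - 2*4)*(4 + 0 + 1*0 + 0*1) = (-137 - 8)*(4 + 0 + 0 + 0) = -145*4 = -580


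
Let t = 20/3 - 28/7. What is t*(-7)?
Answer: -56/3 ≈ -18.667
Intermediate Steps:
t = 8/3 (t = 20*(⅓) - 28*⅐ = 20/3 - 4 = 8/3 ≈ 2.6667)
t*(-7) = (8/3)*(-7) = -56/3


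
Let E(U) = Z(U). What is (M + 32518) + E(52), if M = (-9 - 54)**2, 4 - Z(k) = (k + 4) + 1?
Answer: 36434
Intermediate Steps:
Z(k) = -1 - k (Z(k) = 4 - ((k + 4) + 1) = 4 - ((4 + k) + 1) = 4 - (5 + k) = 4 + (-5 - k) = -1 - k)
E(U) = -1 - U
M = 3969 (M = (-63)**2 = 3969)
(M + 32518) + E(52) = (3969 + 32518) + (-1 - 1*52) = 36487 + (-1 - 52) = 36487 - 53 = 36434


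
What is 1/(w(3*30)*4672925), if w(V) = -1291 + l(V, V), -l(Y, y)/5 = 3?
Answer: -1/6102840050 ≈ -1.6386e-10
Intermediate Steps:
l(Y, y) = -15 (l(Y, y) = -5*3 = -15)
w(V) = -1306 (w(V) = -1291 - 15 = -1306)
1/(w(3*30)*4672925) = 1/(-1306*4672925) = -1/1306*1/4672925 = -1/6102840050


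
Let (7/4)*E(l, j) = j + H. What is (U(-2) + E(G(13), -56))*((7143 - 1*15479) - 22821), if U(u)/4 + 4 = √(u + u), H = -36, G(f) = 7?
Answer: 2136480 - 249256*I ≈ 2.1365e+6 - 2.4926e+5*I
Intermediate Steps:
U(u) = -16 + 4*√2*√u (U(u) = -16 + 4*√(u + u) = -16 + 4*√(2*u) = -16 + 4*(√2*√u) = -16 + 4*√2*√u)
E(l, j) = -144/7 + 4*j/7 (E(l, j) = 4*(j - 36)/7 = 4*(-36 + j)/7 = -144/7 + 4*j/7)
(U(-2) + E(G(13), -56))*((7143 - 1*15479) - 22821) = ((-16 + 4*√2*√(-2)) + (-144/7 + (4/7)*(-56)))*((7143 - 1*15479) - 22821) = ((-16 + 4*√2*(I*√2)) + (-144/7 - 32))*((7143 - 15479) - 22821) = ((-16 + 8*I) - 368/7)*(-8336 - 22821) = (-480/7 + 8*I)*(-31157) = 2136480 - 249256*I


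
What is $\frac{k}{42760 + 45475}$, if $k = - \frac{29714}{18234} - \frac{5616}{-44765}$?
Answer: $- \frac{613872533}{36010689228675} \approx -1.7047 \cdot 10^{-5}$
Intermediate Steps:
$k = - \frac{613872533}{408122505}$ ($k = \left(-29714\right) \frac{1}{18234} - - \frac{5616}{44765} = - \frac{14857}{9117} + \frac{5616}{44765} = - \frac{613872533}{408122505} \approx -1.5041$)
$\frac{k}{42760 + 45475} = - \frac{613872533}{408122505 \left(42760 + 45475\right)} = - \frac{613872533}{408122505 \cdot 88235} = \left(- \frac{613872533}{408122505}\right) \frac{1}{88235} = - \frac{613872533}{36010689228675}$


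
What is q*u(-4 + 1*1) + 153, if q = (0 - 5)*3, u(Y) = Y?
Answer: 198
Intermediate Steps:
q = -15 (q = -5*3 = -15)
q*u(-4 + 1*1) + 153 = -15*(-4 + 1*1) + 153 = -15*(-4 + 1) + 153 = -15*(-3) + 153 = 45 + 153 = 198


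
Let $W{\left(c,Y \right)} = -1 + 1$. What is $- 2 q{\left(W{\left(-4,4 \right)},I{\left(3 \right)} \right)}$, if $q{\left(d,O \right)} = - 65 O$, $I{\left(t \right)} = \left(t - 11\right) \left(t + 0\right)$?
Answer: $-3120$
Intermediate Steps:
$I{\left(t \right)} = t \left(-11 + t\right)$ ($I{\left(t \right)} = \left(-11 + t\right) t = t \left(-11 + t\right)$)
$W{\left(c,Y \right)} = 0$
$- 2 q{\left(W{\left(-4,4 \right)},I{\left(3 \right)} \right)} = - 2 \left(- 65 \cdot 3 \left(-11 + 3\right)\right) = - 2 \left(- 65 \cdot 3 \left(-8\right)\right) = - 2 \left(\left(-65\right) \left(-24\right)\right) = \left(-2\right) 1560 = -3120$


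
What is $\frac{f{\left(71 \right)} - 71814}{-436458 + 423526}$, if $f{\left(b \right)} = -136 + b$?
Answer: $\frac{71879}{12932} \approx 5.5582$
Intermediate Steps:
$\frac{f{\left(71 \right)} - 71814}{-436458 + 423526} = \frac{\left(-136 + 71\right) - 71814}{-436458 + 423526} = \frac{-65 - 71814}{-12932} = \left(-71879\right) \left(- \frac{1}{12932}\right) = \frac{71879}{12932}$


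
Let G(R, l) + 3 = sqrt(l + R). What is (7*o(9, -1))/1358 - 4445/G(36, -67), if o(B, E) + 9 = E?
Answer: 258659/776 + 889*I*sqrt(31)/8 ≈ 333.32 + 618.72*I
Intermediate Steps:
o(B, E) = -9 + E
G(R, l) = -3 + sqrt(R + l) (G(R, l) = -3 + sqrt(l + R) = -3 + sqrt(R + l))
(7*o(9, -1))/1358 - 4445/G(36, -67) = (7*(-9 - 1))/1358 - 4445/(-3 + sqrt(36 - 67)) = (7*(-10))*(1/1358) - 4445/(-3 + sqrt(-31)) = -70*1/1358 - 4445/(-3 + I*sqrt(31)) = -5/97 - 4445/(-3 + I*sqrt(31))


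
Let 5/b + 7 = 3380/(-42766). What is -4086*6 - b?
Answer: -3710904521/151371 ≈ -24515.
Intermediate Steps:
b = -106915/151371 (b = 5/(-7 + 3380/(-42766)) = 5/(-7 + 3380*(-1/42766)) = 5/(-7 - 1690/21383) = 5/(-151371/21383) = 5*(-21383/151371) = -106915/151371 ≈ -0.70631)
-4086*6 - b = -4086*6 - 1*(-106915/151371) = -24516 + 106915/151371 = -3710904521/151371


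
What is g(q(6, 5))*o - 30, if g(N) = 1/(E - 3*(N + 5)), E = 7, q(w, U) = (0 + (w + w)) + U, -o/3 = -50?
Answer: -1920/59 ≈ -32.542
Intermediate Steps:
o = 150 (o = -3*(-50) = 150)
q(w, U) = U + 2*w (q(w, U) = (0 + 2*w) + U = 2*w + U = U + 2*w)
g(N) = 1/(-8 - 3*N) (g(N) = 1/(7 - 3*(N + 5)) = 1/(7 - 3*(5 + N)) = 1/(7 + (-15 - 3*N)) = 1/(-8 - 3*N))
g(q(6, 5))*o - 30 = -1/(8 + 3*(5 + 2*6))*150 - 30 = -1/(8 + 3*(5 + 12))*150 - 30 = -1/(8 + 3*17)*150 - 30 = -1/(8 + 51)*150 - 30 = -1/59*150 - 30 = -150/59 - 30 = -1920/59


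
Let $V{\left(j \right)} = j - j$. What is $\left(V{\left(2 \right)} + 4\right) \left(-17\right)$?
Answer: $-68$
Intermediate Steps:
$V{\left(j \right)} = 0$
$\left(V{\left(2 \right)} + 4\right) \left(-17\right) = \left(0 + 4\right) \left(-17\right) = 4 \left(-17\right) = -68$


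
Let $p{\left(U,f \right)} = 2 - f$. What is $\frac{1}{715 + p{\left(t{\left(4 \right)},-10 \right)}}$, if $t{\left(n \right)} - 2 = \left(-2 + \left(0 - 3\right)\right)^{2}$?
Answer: $\frac{1}{727} \approx 0.0013755$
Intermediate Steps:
$t{\left(n \right)} = 27$ ($t{\left(n \right)} = 2 + \left(-2 + \left(0 - 3\right)\right)^{2} = 2 + \left(-2 - 3\right)^{2} = 2 + \left(-5\right)^{2} = 2 + 25 = 27$)
$\frac{1}{715 + p{\left(t{\left(4 \right)},-10 \right)}} = \frac{1}{715 + \left(2 - -10\right)} = \frac{1}{715 + \left(2 + 10\right)} = \frac{1}{715 + 12} = \frac{1}{727}$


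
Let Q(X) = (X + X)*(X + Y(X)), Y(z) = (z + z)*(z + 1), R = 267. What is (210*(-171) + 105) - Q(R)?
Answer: -76600191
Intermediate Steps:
Y(z) = 2*z*(1 + z) (Y(z) = (2*z)*(1 + z) = 2*z*(1 + z))
Q(X) = 2*X*(X + 2*X*(1 + X)) (Q(X) = (X + X)*(X + 2*X*(1 + X)) = (2*X)*(X + 2*X*(1 + X)) = 2*X*(X + 2*X*(1 + X)))
(210*(-171) + 105) - Q(R) = (210*(-171) + 105) - 267²*(6 + 4*267) = (-35910 + 105) - 71289*(6 + 1068) = -35805 - 71289*1074 = -35805 - 1*76564386 = -35805 - 76564386 = -76600191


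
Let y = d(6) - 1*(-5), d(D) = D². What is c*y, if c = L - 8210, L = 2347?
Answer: -240383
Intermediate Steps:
c = -5863 (c = 2347 - 8210 = -5863)
y = 41 (y = 6² - 1*(-5) = 36 + 5 = 41)
c*y = -5863*41 = -240383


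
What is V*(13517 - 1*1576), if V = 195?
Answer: 2328495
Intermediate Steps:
V*(13517 - 1*1576) = 195*(13517 - 1*1576) = 195*(13517 - 1576) = 195*11941 = 2328495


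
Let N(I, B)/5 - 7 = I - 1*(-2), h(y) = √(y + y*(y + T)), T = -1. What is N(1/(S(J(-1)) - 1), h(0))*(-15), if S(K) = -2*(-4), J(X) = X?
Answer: -4800/7 ≈ -685.71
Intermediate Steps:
S(K) = 8
h(y) = √(y + y*(-1 + y)) (h(y) = √(y + y*(y - 1)) = √(y + y*(-1 + y)))
N(I, B) = 45 + 5*I (N(I, B) = 35 + 5*(I - 1*(-2)) = 35 + 5*(I + 2) = 35 + 5*(2 + I) = 35 + (10 + 5*I) = 45 + 5*I)
N(1/(S(J(-1)) - 1), h(0))*(-15) = (45 + 5/(8 - 1))*(-15) = (45 + 5/7)*(-15) = (320/7)*(-15) = -4800/7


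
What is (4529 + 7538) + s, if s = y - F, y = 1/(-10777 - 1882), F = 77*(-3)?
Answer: 155680381/12659 ≈ 12298.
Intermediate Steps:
F = -231
y = -1/12659 (y = 1/(-12659) = -1/12659 ≈ -7.8995e-5)
s = 2924228/12659 (s = -1/12659 - 1*(-231) = -1/12659 + 231 = 2924228/12659 ≈ 231.00)
(4529 + 7538) + s = (4529 + 7538) + 2924228/12659 = 12067 + 2924228/12659 = 155680381/12659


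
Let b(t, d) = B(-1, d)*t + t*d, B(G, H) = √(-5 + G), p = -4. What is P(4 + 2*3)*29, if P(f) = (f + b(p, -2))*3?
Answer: 1566 - 348*I*√6 ≈ 1566.0 - 852.42*I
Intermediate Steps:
b(t, d) = d*t + I*t*√6 (b(t, d) = √(-5 - 1)*t + t*d = √(-6)*t + d*t = (I*√6)*t + d*t = I*t*√6 + d*t = d*t + I*t*√6)
P(f) = 24 + 3*f - 12*I*√6 (P(f) = (f - 4*(-2 + I*√6))*3 = (f + (8 - 4*I*√6))*3 = (8 + f - 4*I*√6)*3 = 24 + 3*f - 12*I*√6)
P(4 + 2*3)*29 = (24 + 3*(4 + 2*3) - 12*I*√6)*29 = (24 + 3*(4 + 6) - 12*I*√6)*29 = (24 + 3*10 - 12*I*√6)*29 = (24 + 30 - 12*I*√6)*29 = (54 - 12*I*√6)*29 = 1566 - 348*I*√6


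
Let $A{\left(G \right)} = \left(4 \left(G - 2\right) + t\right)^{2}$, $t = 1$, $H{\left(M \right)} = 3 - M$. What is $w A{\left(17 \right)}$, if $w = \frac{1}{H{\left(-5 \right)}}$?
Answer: $\frac{3721}{8} \approx 465.13$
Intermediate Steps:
$A{\left(G \right)} = \left(-7 + 4 G\right)^{2}$ ($A{\left(G \right)} = \left(4 \left(G - 2\right) + 1\right)^{2} = \left(4 \left(-2 + G\right) + 1\right)^{2} = \left(\left(-8 + 4 G\right) + 1\right)^{2} = \left(-7 + 4 G\right)^{2}$)
$w = \frac{1}{8}$ ($w = \frac{1}{3 - -5} = \frac{1}{3 + 5} = \frac{1}{8} \approx 0.125$)
$w A{\left(17 \right)} = \frac{\left(-7 + 4 \cdot 17\right)^{2}}{8} = \frac{\left(-7 + 68\right)^{2}}{8} = \frac{61^{2}}{8} = \frac{1}{8} \cdot 3721 = \frac{3721}{8}$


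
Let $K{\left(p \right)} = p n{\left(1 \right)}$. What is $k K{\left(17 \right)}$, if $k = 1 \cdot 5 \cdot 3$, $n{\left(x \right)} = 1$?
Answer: $255$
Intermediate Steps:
$k = 15$ ($k = 5 \cdot 3 = 15$)
$K{\left(p \right)} = p$ ($K{\left(p \right)} = p 1 = p$)
$k K{\left(17 \right)} = 15 \cdot 17 = 255$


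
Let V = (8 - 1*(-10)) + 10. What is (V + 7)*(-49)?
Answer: -1715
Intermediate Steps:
V = 28 (V = (8 + 10) + 10 = 18 + 10 = 28)
(V + 7)*(-49) = (28 + 7)*(-49) = 35*(-49) = -1715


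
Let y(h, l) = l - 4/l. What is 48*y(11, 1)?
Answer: -144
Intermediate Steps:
48*y(11, 1) = 48*(1 - 4/1) = 48*(1 - 4*1) = 48*(1 - 4) = 48*(-3) = -144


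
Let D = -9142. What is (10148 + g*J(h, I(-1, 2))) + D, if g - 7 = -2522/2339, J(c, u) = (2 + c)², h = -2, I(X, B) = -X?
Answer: 1006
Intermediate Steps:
g = 13851/2339 (g = 7 - 2522/2339 = 13851/2339 ≈ 5.9218)
(10148 + g*J(h, I(-1, 2))) + D = (10148 + 13851*(2 - 2)²/2339) - 9142 = (10148 + (13851/2339)*0²) - 9142 = (10148 + (13851/2339)*0) - 9142 = (10148 + 0) - 9142 = 10148 - 9142 = 1006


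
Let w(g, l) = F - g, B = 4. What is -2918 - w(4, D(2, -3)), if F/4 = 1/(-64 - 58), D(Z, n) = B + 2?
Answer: -177752/61 ≈ -2914.0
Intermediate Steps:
D(Z, n) = 6 (D(Z, n) = 4 + 2 = 6)
F = -2/61 (F = 4/(-64 - 58) = 4/(-122) = 4*(-1/122) = -2/61 ≈ -0.032787)
w(g, l) = -2/61 - g
-2918 - w(4, D(2, -3)) = -2918 - (-2/61 - 1*4) = -2918 - (-2/61 - 4) = -2918 - 1*(-246/61) = -2918 + 246/61 = -177752/61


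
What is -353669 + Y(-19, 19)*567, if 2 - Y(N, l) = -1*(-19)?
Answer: -363308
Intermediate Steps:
Y(N, l) = -17 (Y(N, l) = 2 - (-1)*(-19) = 2 - 1*19 = 2 - 19 = -17)
-353669 + Y(-19, 19)*567 = -353669 - 17*567 = -353669 - 9639 = -363308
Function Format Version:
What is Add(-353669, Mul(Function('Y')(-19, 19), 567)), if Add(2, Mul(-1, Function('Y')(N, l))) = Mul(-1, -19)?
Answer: -363308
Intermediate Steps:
Function('Y')(N, l) = -17 (Function('Y')(N, l) = Add(2, Mul(-1, Mul(-1, -19))) = Add(2, Mul(-1, 19)) = Add(2, -19) = -17)
Add(-353669, Mul(Function('Y')(-19, 19), 567)) = Add(-353669, Mul(-17, 567)) = Add(-353669, -9639) = -363308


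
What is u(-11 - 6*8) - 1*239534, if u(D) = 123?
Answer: -239411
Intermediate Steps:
u(-11 - 6*8) - 1*239534 = 123 - 1*239534 = 123 - 239534 = -239411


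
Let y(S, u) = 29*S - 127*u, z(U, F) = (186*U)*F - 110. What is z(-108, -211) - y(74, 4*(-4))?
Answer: 4234280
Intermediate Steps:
z(U, F) = -110 + 186*F*U (z(U, F) = 186*F*U - 110 = -110 + 186*F*U)
y(S, u) = -127*u + 29*S
z(-108, -211) - y(74, 4*(-4)) = (-110 + 186*(-211)*(-108)) - (-508*(-4) + 29*74) = (-110 + 4238568) - (-127*(-16) + 2146) = 4238458 - (2032 + 2146) = 4238458 - 1*4178 = 4238458 - 4178 = 4234280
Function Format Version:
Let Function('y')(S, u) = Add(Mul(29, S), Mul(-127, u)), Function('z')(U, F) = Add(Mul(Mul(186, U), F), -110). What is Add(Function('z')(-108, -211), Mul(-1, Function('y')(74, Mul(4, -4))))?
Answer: 4234280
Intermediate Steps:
Function('z')(U, F) = Add(-110, Mul(186, F, U)) (Function('z')(U, F) = Add(Mul(186, F, U), -110) = Add(-110, Mul(186, F, U)))
Function('y')(S, u) = Add(Mul(-127, u), Mul(29, S))
Add(Function('z')(-108, -211), Mul(-1, Function('y')(74, Mul(4, -4)))) = Add(Add(-110, Mul(186, -211, -108)), Mul(-1, Add(Mul(-127, Mul(4, -4)), Mul(29, 74)))) = Add(Add(-110, 4238568), Mul(-1, Add(Mul(-127, -16), 2146))) = Add(4238458, Mul(-1, Add(2032, 2146))) = Add(4238458, Mul(-1, 4178)) = Add(4238458, -4178) = 4234280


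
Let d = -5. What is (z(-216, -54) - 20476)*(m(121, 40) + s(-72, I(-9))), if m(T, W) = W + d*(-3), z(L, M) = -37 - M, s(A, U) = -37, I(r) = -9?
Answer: -368262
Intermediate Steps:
m(T, W) = 15 + W (m(T, W) = W - 5*(-3) = W + 15 = 15 + W)
(z(-216, -54) - 20476)*(m(121, 40) + s(-72, I(-9))) = ((-37 - 1*(-54)) - 20476)*((15 + 40) - 37) = ((-37 + 54) - 20476)*(55 - 37) = (17 - 20476)*18 = -20459*18 = -368262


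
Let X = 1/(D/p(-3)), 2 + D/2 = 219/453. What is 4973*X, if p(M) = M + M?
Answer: 2252769/229 ≈ 9837.4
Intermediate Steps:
p(M) = 2*M
D = -458/151 (D = -4 + 2*(219/453) = -4 + 2*(219*(1/453)) = -4 + 2*(73/151) = -4 + 146/151 = -458/151 ≈ -3.0331)
X = 453/229 (X = 1/(-458/(151*(2*(-3)))) = 1/(-458/151/(-6)) = 1/(-458/151*(-⅙)) = 1/(229/453) = 453/229 ≈ 1.9782)
4973*X = 4973*(453/229) = 2252769/229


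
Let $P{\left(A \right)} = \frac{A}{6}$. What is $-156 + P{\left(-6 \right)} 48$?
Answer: $-204$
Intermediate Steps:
$P{\left(A \right)} = \frac{A}{6}$ ($P{\left(A \right)} = A \frac{1}{6} = \frac{A}{6}$)
$-156 + P{\left(-6 \right)} 48 = -156 + \frac{1}{6} \left(-6\right) 48 = -156 - 48 = -204$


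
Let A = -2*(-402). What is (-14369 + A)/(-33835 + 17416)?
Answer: 13565/16419 ≈ 0.82618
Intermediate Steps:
A = 804
(-14369 + A)/(-33835 + 17416) = (-14369 + 804)/(-33835 + 17416) = -13565/(-16419) = -13565*(-1/16419) = 13565/16419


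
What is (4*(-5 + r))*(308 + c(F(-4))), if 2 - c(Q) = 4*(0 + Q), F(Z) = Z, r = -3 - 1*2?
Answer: -13040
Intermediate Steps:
r = -5 (r = -3 - 2 = -5)
c(Q) = 2 - 4*Q (c(Q) = 2 - 4*(0 + Q) = 2 - 4*Q)
(4*(-5 + r))*(308 + c(F(-4))) = (4*(-5 - 5))*(308 + (2 - 4*(-4))) = (4*(-10))*(308 + (2 + 16)) = -40*(308 + 18) = -40*326 = -13040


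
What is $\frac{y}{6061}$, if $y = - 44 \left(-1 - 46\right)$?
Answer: $\frac{188}{551} \approx 0.3412$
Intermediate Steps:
$y = 2068$ ($y = \left(-44\right) \left(-47\right) = 2068$)
$\frac{y}{6061} = \frac{2068}{6061} = 2068 \cdot \frac{1}{6061} = \frac{188}{551}$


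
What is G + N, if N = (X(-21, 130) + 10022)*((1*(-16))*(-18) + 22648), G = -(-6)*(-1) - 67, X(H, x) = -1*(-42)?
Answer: 230827831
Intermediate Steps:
X(H, x) = 42
G = -73 (G = -1*6 - 67 = -6 - 67 = -73)
N = 230827904 (N = (42 + 10022)*((1*(-16))*(-18) + 22648) = 10064*(-16*(-18) + 22648) = 10064*(288 + 22648) = 10064*22936 = 230827904)
G + N = -73 + 230827904 = 230827831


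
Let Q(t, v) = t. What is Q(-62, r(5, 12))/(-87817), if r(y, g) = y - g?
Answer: 62/87817 ≈ 0.00070601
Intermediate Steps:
Q(-62, r(5, 12))/(-87817) = -62/(-87817) = -62*(-1/87817) = 62/87817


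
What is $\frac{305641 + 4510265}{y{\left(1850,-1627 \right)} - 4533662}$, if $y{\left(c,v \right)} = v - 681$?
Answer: $- \frac{802651}{755995} \approx -1.0617$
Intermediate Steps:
$y{\left(c,v \right)} = -681 + v$ ($y{\left(c,v \right)} = v - 681 = -681 + v$)
$\frac{305641 + 4510265}{y{\left(1850,-1627 \right)} - 4533662} = \frac{305641 + 4510265}{\left(-681 - 1627\right) - 4533662} = \frac{4815906}{-2308 - 4533662} = \frac{4815906}{-4535970} = 4815906 \left(- \frac{1}{4535970}\right) = - \frac{802651}{755995}$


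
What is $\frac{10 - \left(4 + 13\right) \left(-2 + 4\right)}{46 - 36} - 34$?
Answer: $- \frac{182}{5} \approx -36.4$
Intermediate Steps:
$\frac{10 - \left(4 + 13\right) \left(-2 + 4\right)}{46 - 36} - 34 = \frac{10 - 17 \cdot 2}{10} - 34 = \left(10 - 34\right) \frac{1}{10} - 34 = \left(-24\right) \frac{1}{10} - 34 = - \frac{12}{5} - 34 = - \frac{182}{5}$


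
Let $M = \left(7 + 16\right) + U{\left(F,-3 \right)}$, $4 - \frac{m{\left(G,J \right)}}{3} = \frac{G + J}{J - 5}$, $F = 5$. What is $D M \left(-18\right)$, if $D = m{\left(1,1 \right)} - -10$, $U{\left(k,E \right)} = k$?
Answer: $-11844$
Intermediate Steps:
$m{\left(G,J \right)} = 12 - \frac{3 \left(G + J\right)}{-5 + J}$ ($m{\left(G,J \right)} = 12 - 3 \frac{G + J}{J - 5} = 12 - 3 \frac{G + J}{-5 + J} = 12 - \frac{3 \left(G + J\right)}{-5 + J}$)
$M = 28$ ($M = \left(7 + 16\right) + 5 = 23 + 5 = 28$)
$D = \frac{47}{2}$ ($D = \frac{3 \left(-20 - 1 + 3 \cdot 1\right)}{-5 + 1} - -10 = \frac{3 \left(-20 - 1 + 3\right)}{-4} + 10 = 3 \left(- \frac{1}{4}\right) \left(-18\right) + 10 = \frac{27}{2} + 10 = \frac{47}{2} \approx 23.5$)
$D M \left(-18\right) = \frac{47}{2} \cdot 28 \left(-18\right) = 658 \left(-18\right) = -11844$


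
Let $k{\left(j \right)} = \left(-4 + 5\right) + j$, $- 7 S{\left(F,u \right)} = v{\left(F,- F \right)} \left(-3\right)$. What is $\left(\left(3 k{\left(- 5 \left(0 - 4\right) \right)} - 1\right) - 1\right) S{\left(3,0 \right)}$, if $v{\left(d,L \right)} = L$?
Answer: $- \frac{549}{7} \approx -78.429$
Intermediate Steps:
$S{\left(F,u \right)} = - \frac{3 F}{7}$ ($S{\left(F,u \right)} = - \frac{- F \left(-3\right)}{7} = - \frac{3 F}{7}$)
$k{\left(j \right)} = 1 + j$
$\left(\left(3 k{\left(- 5 \left(0 - 4\right) \right)} - 1\right) - 1\right) S{\left(3,0 \right)} = \left(\left(3 \left(1 - 5 \left(0 - 4\right)\right) - 1\right) - 1\right) \left(\left(- \frac{3}{7}\right) 3\right) = \left(\left(3 \left(1 - -20\right) - 1\right) - 1\right) \left(- \frac{9}{7}\right) = \left(\left(3 \left(1 + 20\right) - 1\right) - 1\right) \left(- \frac{9}{7}\right) = \left(\left(3 \cdot 21 - 1\right) - 1\right) \left(- \frac{9}{7}\right) = \left(\left(63 - 1\right) - 1\right) \left(- \frac{9}{7}\right) = \left(62 - 1\right) \left(- \frac{9}{7}\right) = 61 \left(- \frac{9}{7}\right) = - \frac{549}{7}$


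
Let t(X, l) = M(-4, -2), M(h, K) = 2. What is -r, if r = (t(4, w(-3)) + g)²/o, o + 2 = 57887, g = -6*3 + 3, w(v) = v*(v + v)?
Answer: -169/57885 ≈ -0.0029196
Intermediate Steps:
w(v) = 2*v² (w(v) = v*(2*v) = 2*v²)
t(X, l) = 2
g = -15 (g = -18 + 3 = -15)
o = 57885 (o = -2 + 57887 = 57885)
r = 169/57885 (r = (2 - 15)²/57885 = (-13)²*(1/57885) = 169*(1/57885) = 169/57885 ≈ 0.0029196)
-r = -1*169/57885 = -169/57885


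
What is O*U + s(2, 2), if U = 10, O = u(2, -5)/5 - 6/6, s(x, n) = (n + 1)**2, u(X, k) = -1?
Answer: -3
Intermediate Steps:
s(x, n) = (1 + n)**2
O = -6/5 (O = -1/5 - 6/6 = -1*1/5 - 6*1/6 = -1/5 - 1 = -6/5 ≈ -1.2000)
O*U + s(2, 2) = -6/5*10 + (1 + 2)**2 = -12 + 3**2 = -12 + 9 = -3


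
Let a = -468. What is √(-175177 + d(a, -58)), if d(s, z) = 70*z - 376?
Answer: 3*I*√19957 ≈ 423.81*I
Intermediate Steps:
d(s, z) = -376 + 70*z
√(-175177 + d(a, -58)) = √(-175177 + (-376 + 70*(-58))) = √(-175177 + (-376 - 4060)) = √(-175177 - 4436) = √(-179613) = 3*I*√19957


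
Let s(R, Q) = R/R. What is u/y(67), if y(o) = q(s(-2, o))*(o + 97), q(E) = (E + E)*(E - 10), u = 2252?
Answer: -563/738 ≈ -0.76287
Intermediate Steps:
s(R, Q) = 1
q(E) = 2*E*(-10 + E) (q(E) = (2*E)*(-10 + E) = 2*E*(-10 + E))
y(o) = -1746 - 18*o (y(o) = (2*1*(-10 + 1))*(o + 97) = (2*1*(-9))*(97 + o) = -18*(97 + o) = -1746 - 18*o)
u/y(67) = 2252/(-1746 - 18*67) = 2252/(-1746 - 1206) = 2252/(-2952) = 2252*(-1/2952) = -563/738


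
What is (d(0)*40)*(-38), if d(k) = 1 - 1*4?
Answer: 4560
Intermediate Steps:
d(k) = -3 (d(k) = 1 - 4 = -3)
(d(0)*40)*(-38) = -3*40*(-38) = -120*(-38) = 4560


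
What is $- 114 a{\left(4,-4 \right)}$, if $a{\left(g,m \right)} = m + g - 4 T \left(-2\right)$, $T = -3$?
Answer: $11400$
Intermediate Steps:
$a{\left(g,m \right)} = m - 24 g$ ($a{\left(g,m \right)} = m + g \left(-4\right) \left(-3\right) \left(-2\right) = m + g 12 \left(-2\right) = m + g \left(-24\right) = m - 24 g$)
$- 114 a{\left(4,-4 \right)} = - 114 \left(-4 - 96\right) = \left(-114\right) \left(-100\right) = 11400$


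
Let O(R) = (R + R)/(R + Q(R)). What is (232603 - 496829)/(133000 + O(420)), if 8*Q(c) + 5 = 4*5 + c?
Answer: -33424589/16824724 ≈ -1.9866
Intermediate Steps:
Q(c) = 15/8 + c/8 (Q(c) = -5/8 + (4*5 + c)/8 = -5/8 + (20 + c)/8 = -5/8 + (5/2 + c/8) = 15/8 + c/8)
O(R) = 2*R/(15/8 + 9*R/8) (O(R) = (R + R)/(R + (15/8 + R/8)) = (2*R)/(15/8 + 9*R/8) = 2*R/(15/8 + 9*R/8))
(232603 - 496829)/(133000 + O(420)) = (232603 - 496829)/(133000 + (16/3)*420/(5 + 3*420)) = -264226/(133000 + (16/3)*420/(5 + 1260)) = -264226/(133000 + (16/3)*420/1265) = -264226/(133000 + (16/3)*420*(1/1265)) = -264226/(133000 + 448/253) = -264226/33649448/253 = -264226*253/33649448 = -33424589/16824724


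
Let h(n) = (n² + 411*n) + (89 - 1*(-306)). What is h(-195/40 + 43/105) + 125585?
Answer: 87610562761/705600 ≈ 1.2416e+5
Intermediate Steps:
h(n) = 395 + n² + 411*n (h(n) = (n² + 411*n) + (89 + 306) = (n² + 411*n) + 395 = 395 + n² + 411*n)
h(-195/40 + 43/105) + 125585 = (395 + (-195/40 + 43/105)² + 411*(-195/40 + 43/105)) + 125585 = (395 + (-195*1/40 + 43*(1/105))² + 411*(-195*1/40 + 43*(1/105))) + 125585 = (395 + (-39/8 + 43/105)² + 411*(-39/8 + 43/105)) + 125585 = (395 + (-3751/840)² + 411*(-3751/840)) + 125585 = (395 + 14070001/705600 - 513887/280) + 125585 = -1002213239/705600 + 125585 = 87610562761/705600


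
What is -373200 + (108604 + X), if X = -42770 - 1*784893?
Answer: -1092259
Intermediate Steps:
X = -827663 (X = -42770 - 784893 = -827663)
-373200 + (108604 + X) = -373200 + (108604 - 827663) = -373200 - 719059 = -1092259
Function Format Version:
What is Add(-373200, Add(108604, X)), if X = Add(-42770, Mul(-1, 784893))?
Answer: -1092259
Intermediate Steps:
X = -827663 (X = Add(-42770, -784893) = -827663)
Add(-373200, Add(108604, X)) = Add(-373200, Add(108604, -827663)) = Add(-373200, -719059) = -1092259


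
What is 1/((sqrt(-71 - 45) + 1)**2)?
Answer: (1 + 2*I*sqrt(29))**(-2) ≈ -0.0084009 - 0.0015736*I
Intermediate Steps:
1/((sqrt(-71 - 45) + 1)**2) = 1/((sqrt(-116) + 1)**2) = 1/((2*I*sqrt(29) + 1)**2) = 1/((1 + 2*I*sqrt(29))**2) = (1 + 2*I*sqrt(29))**(-2)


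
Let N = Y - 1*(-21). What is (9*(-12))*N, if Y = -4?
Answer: -1836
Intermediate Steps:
N = 17 (N = -4 - 1*(-21) = -4 + 21 = 17)
(9*(-12))*N = (9*(-12))*17 = -108*17 = -1836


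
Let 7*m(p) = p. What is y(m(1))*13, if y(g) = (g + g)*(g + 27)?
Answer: 4940/49 ≈ 100.82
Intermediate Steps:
m(p) = p/7
y(g) = 2*g*(27 + g) (y(g) = (2*g)*(27 + g) = 2*g*(27 + g))
y(m(1))*13 = (2*((⅐)*1)*(27 + (⅐)*1))*13 = (2*(⅐)*(27 + ⅐))*13 = (2*(⅐)*(190/7))*13 = (380/49)*13 = 4940/49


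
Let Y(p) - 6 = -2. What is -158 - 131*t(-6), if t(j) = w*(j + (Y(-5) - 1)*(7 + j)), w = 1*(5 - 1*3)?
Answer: 628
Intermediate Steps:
Y(p) = 4 (Y(p) = 6 - 2 = 4)
w = 2 (w = 1*(5 - 3) = 1*2 = 2)
t(j) = 42 + 8*j (t(j) = 2*(j + (4 - 1)*(7 + j)) = 2*(j + 3*(7 + j)) = 2*(j + (21 + 3*j)) = 2*(21 + 4*j) = 42 + 8*j)
-158 - 131*t(-6) = -158 - 131*(42 + 8*(-6)) = -158 - 131*(42 - 48) = -158 - 131*(-6) = -158 + 786 = 628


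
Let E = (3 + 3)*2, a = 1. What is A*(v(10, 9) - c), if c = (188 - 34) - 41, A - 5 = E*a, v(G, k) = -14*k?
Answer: -4063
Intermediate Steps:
E = 12 (E = 6*2 = 12)
A = 17 (A = 5 + 12*1 = 5 + 12 = 17)
c = 113 (c = 154 - 41 = 113)
A*(v(10, 9) - c) = 17*(-14*9 - 1*113) = 17*(-126 - 113) = 17*(-239) = -4063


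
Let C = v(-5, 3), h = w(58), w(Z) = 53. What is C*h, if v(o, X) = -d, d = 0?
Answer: 0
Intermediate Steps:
v(o, X) = 0 (v(o, X) = -1*0 = 0)
h = 53
C = 0
C*h = 0*53 = 0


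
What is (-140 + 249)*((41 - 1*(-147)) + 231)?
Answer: 45671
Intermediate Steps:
(-140 + 249)*((41 - 1*(-147)) + 231) = 109*((41 + 147) + 231) = 109*(188 + 231) = 109*419 = 45671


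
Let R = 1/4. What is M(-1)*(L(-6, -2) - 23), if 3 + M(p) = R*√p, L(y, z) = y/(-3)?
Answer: 63 - 21*I/4 ≈ 63.0 - 5.25*I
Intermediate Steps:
R = ¼ ≈ 0.25000
L(y, z) = -y/3 (L(y, z) = y*(-⅓) = -y/3)
M(p) = -3 + √p/4
M(-1)*(L(-6, -2) - 23) = (-3 + √(-1)/4)*(-⅓*(-6) - 23) = (-3 + I/4)*(2 - 23) = (-3 + I/4)*(-21) = 63 - 21*I/4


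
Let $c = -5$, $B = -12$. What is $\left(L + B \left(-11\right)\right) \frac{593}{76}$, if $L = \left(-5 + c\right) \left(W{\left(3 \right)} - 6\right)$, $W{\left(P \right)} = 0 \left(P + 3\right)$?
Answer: $\frac{28464}{19} \approx 1498.1$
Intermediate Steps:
$W{\left(P \right)} = 0$ ($W{\left(P \right)} = 0 \left(3 + P\right) = 0$)
$L = 60$ ($L = \left(-5 - 5\right) \left(0 - 6\right) = \left(-10\right) \left(-6\right) = 60$)
$\left(L + B \left(-11\right)\right) \frac{593}{76} = \left(60 - -132\right) \frac{593}{76} = \left(60 + 132\right) 593 \cdot \frac{1}{76} = 192 \cdot \frac{593}{76} = \frac{28464}{19}$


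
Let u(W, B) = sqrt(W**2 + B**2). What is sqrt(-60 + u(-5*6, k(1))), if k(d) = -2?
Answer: sqrt(-60 + 2*sqrt(226)) ≈ 5.4711*I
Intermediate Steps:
u(W, B) = sqrt(B**2 + W**2)
sqrt(-60 + u(-5*6, k(1))) = sqrt(-60 + sqrt((-2)**2 + (-5*6)**2)) = sqrt(-60 + sqrt(4 + (-30)**2)) = sqrt(-60 + sqrt(4 + 900)) = sqrt(-60 + sqrt(904)) = sqrt(-60 + 2*sqrt(226))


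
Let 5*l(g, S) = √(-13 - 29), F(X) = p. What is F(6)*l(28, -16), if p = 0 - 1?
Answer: -I*√42/5 ≈ -1.2961*I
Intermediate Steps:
p = -1
F(X) = -1
l(g, S) = I*√42/5 (l(g, S) = √(-13 - 29)/5 = √(-42)/5 = (I*√42)/5 = I*√42/5)
F(6)*l(28, -16) = -I*√42/5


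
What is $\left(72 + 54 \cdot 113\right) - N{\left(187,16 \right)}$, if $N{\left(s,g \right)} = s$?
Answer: $5987$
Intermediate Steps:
$\left(72 + 54 \cdot 113\right) - N{\left(187,16 \right)} = \left(72 + 54 \cdot 113\right) - 187 = \left(72 + 6102\right) - 187 = 6174 - 187 = 5987$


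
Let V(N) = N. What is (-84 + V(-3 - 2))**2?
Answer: 7921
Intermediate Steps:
(-84 + V(-3 - 2))**2 = (-84 + (-3 - 2))**2 = (-84 - 5)**2 = (-89)**2 = 7921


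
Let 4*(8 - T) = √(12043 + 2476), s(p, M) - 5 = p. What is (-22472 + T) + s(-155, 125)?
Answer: -22614 - √14519/4 ≈ -22644.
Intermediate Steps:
s(p, M) = 5 + p
T = 8 - √14519/4 (T = 8 - √(12043 + 2476)/4 = 8 - √14519/4 ≈ -22.124)
(-22472 + T) + s(-155, 125) = (-22472 + (8 - √14519/4)) + (5 - 155) = (-22464 - √14519/4) - 150 = -22614 - √14519/4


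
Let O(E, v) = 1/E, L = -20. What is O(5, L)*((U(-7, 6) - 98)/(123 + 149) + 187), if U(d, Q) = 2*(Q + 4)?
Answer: 25393/680 ≈ 37.343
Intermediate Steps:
U(d, Q) = 8 + 2*Q (U(d, Q) = 2*(4 + Q) = 8 + 2*Q)
O(5, L)*((U(-7, 6) - 98)/(123 + 149) + 187) = (((8 + 2*6) - 98)/(123 + 149) + 187)/5 = (((8 + 12) - 98)/272 + 187)/5 = ((20 - 98)*(1/272) + 187)/5 = (-78*1/272 + 187)/5 = (-39/136 + 187)/5 = (1/5)*(25393/136) = 25393/680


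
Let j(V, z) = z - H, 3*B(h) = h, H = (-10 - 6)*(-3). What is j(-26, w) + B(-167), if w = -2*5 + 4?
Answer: -329/3 ≈ -109.67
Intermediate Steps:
H = 48 (H = -16*(-3) = 48)
B(h) = h/3
w = -6 (w = -10 + 4 = -6)
j(V, z) = -48 + z (j(V, z) = z - 1*48 = z - 48 = -48 + z)
j(-26, w) + B(-167) = (-48 - 6) + (⅓)*(-167) = -54 - 167/3 = -329/3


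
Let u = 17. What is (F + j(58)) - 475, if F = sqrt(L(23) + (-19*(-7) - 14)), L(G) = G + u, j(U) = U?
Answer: -417 + sqrt(159) ≈ -404.39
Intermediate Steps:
L(G) = 17 + G (L(G) = G + 17 = 17 + G)
F = sqrt(159) (F = sqrt((17 + 23) + (-19*(-7) - 14)) = sqrt(40 + (133 - 14)) = sqrt(40 + 119) = sqrt(159) ≈ 12.610)
(F + j(58)) - 475 = (sqrt(159) + 58) - 475 = (58 + sqrt(159)) - 475 = -417 + sqrt(159)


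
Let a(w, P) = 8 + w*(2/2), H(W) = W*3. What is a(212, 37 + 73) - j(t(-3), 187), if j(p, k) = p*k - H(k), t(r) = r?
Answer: 1342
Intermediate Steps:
H(W) = 3*W
j(p, k) = -3*k + k*p (j(p, k) = p*k - 3*k = k*p - 3*k = -3*k + k*p)
a(w, P) = 8 + w (a(w, P) = 8 + w*(2*(1/2)) = 8 + w*1 = 8 + w)
a(212, 37 + 73) - j(t(-3), 187) = (8 + 212) - 187*(-3 - 3) = 220 - 187*(-6) = 220 - 1*(-1122) = 220 + 1122 = 1342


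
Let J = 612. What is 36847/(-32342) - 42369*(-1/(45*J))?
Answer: 59255303/148449780 ≈ 0.39916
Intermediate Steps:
36847/(-32342) - 42369*(-1/(45*J)) = 36847/(-32342) - 42369/((-45*612)) = 36847*(-1/32342) - 42369/(-27540) = -36847/32342 - 42369*(-1/27540) = -36847/32342 + 14123/9180 = 59255303/148449780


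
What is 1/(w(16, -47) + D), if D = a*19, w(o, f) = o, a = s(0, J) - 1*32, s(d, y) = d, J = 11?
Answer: -1/592 ≈ -0.0016892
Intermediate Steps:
a = -32 (a = 0 - 1*32 = 0 - 32 = -32)
D = -608 (D = -32*19 = -608)
1/(w(16, -47) + D) = 1/(16 - 608) = 1/(-592) = -1/592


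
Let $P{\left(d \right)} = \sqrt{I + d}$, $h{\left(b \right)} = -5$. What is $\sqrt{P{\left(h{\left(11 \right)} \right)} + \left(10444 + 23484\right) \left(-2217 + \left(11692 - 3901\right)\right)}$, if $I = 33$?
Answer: $\sqrt{189114672 + 2 \sqrt{7}} \approx 13752.0$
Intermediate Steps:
$P{\left(d \right)} = \sqrt{33 + d}$
$\sqrt{P{\left(h{\left(11 \right)} \right)} + \left(10444 + 23484\right) \left(-2217 + \left(11692 - 3901\right)\right)} = \sqrt{\sqrt{33 - 5} + \left(10444 + 23484\right) \left(-2217 + \left(11692 - 3901\right)\right)} = \sqrt{\sqrt{28} + 33928 \left(-2217 + 7791\right)} = \sqrt{2 \sqrt{7} + 33928 \cdot 5574} = \sqrt{2 \sqrt{7} + 189114672} = \sqrt{189114672 + 2 \sqrt{7}}$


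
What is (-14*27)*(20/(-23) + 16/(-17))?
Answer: 267624/391 ≈ 684.46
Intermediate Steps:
(-14*27)*(20/(-23) + 16/(-17)) = -378*(20*(-1/23) + 16*(-1/17)) = -378*(-20/23 - 16/17) = -378*(-708/391) = 267624/391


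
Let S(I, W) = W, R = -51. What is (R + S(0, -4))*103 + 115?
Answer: -5550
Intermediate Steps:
(R + S(0, -4))*103 + 115 = (-51 - 4)*103 + 115 = -55*103 + 115 = -5665 + 115 = -5550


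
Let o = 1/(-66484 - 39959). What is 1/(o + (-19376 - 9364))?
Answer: -106443/3059171821 ≈ -3.4795e-5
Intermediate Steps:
o = -1/106443 (o = 1/(-106443) = -1/106443 ≈ -9.3947e-6)
1/(o + (-19376 - 9364)) = 1/(-1/106443 + (-19376 - 9364)) = 1/(-1/106443 - 28740) = 1/(-3059171821/106443) = -106443/3059171821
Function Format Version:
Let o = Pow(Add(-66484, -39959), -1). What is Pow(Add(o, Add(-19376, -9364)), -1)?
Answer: Rational(-106443, 3059171821) ≈ -3.4795e-5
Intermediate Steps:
o = Rational(-1, 106443) (o = Pow(-106443, -1) = Rational(-1, 106443) ≈ -9.3947e-6)
Pow(Add(o, Add(-19376, -9364)), -1) = Pow(Add(Rational(-1, 106443), Add(-19376, -9364)), -1) = Pow(Add(Rational(-1, 106443), -28740), -1) = Pow(Rational(-3059171821, 106443), -1) = Rational(-106443, 3059171821)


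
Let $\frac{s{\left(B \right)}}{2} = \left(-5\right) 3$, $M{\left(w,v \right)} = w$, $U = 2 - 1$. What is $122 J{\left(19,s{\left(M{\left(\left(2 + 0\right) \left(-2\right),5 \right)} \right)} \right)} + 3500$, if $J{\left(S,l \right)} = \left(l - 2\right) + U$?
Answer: $-282$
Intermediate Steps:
$U = 1$
$s{\left(B \right)} = -30$ ($s{\left(B \right)} = 2 \left(\left(-5\right) 3\right) = 2 \left(-15\right) = -30$)
$J{\left(S,l \right)} = -1 + l$ ($J{\left(S,l \right)} = \left(l - 2\right) + 1 = \left(-2 + l\right) + 1 = -1 + l$)
$122 J{\left(19,s{\left(M{\left(\left(2 + 0\right) \left(-2\right),5 \right)} \right)} \right)} + 3500 = 122 \left(-1 - 30\right) + 3500 = 122 \left(-31\right) + 3500 = -3782 + 3500 = -282$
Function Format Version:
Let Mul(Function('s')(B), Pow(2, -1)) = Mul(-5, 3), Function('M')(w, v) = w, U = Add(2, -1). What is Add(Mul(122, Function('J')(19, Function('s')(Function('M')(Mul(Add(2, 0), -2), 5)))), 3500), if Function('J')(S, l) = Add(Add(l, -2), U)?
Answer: -282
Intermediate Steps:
U = 1
Function('s')(B) = -30 (Function('s')(B) = Mul(2, Mul(-5, 3)) = Mul(2, -15) = -30)
Function('J')(S, l) = Add(-1, l) (Function('J')(S, l) = Add(Add(l, -2), 1) = Add(Add(-2, l), 1) = Add(-1, l))
Add(Mul(122, Function('J')(19, Function('s')(Function('M')(Mul(Add(2, 0), -2), 5)))), 3500) = Add(Mul(122, Add(-1, -30)), 3500) = Add(Mul(122, -31), 3500) = Add(-3782, 3500) = -282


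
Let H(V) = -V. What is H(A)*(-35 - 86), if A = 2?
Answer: 242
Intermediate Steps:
H(A)*(-35 - 86) = (-1*2)*(-35 - 86) = -2*(-121) = 242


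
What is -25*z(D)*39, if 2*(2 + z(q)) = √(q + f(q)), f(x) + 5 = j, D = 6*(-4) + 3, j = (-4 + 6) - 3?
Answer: 1950 - 2925*I*√3/2 ≈ 1950.0 - 2533.1*I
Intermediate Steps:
j = -1 (j = 2 - 3 = -1)
D = -21 (D = -24 + 3 = -21)
f(x) = -6 (f(x) = -5 - 1 = -6)
z(q) = -2 + √(-6 + q)/2 (z(q) = -2 + √(q - 6)/2 = -2 + √(-6 + q)/2)
-25*z(D)*39 = -25*(-2 + √(-6 - 21)/2)*39 = -25*(-2 + √(-27)/2)*39 = -25*(-2 + (3*I*√3)/2)*39 = -25*(-2 + 3*I*√3/2)*39 = (50 - 75*I*√3/2)*39 = 1950 - 2925*I*√3/2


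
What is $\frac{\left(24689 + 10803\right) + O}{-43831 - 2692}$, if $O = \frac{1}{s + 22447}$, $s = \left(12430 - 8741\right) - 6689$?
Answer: $- \frac{690212925}{904732781} \approx -0.76289$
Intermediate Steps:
$s = -3000$ ($s = 3689 - 6689 = -3000$)
$O = \frac{1}{19447}$ ($O = \frac{1}{-3000 + 22447} = \frac{1}{19447} \approx 5.1422 \cdot 10^{-5}$)
$\frac{\left(24689 + 10803\right) + O}{-43831 - 2692} = \frac{\left(24689 + 10803\right) + \frac{1}{19447}}{-43831 - 2692} = \frac{35492 + \frac{1}{19447}}{-46523} = \frac{690212925}{19447} \left(- \frac{1}{46523}\right) = - \frac{690212925}{904732781}$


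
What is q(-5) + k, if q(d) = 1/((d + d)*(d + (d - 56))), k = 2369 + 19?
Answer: 1576081/660 ≈ 2388.0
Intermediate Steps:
k = 2388
q(d) = 1/(2*d*(-56 + 2*d)) (q(d) = 1/((2*d)*(d + (-56 + d))) = 1/((2*d)*(-56 + 2*d)) = 1/(2*d*(-56 + 2*d)))
q(-5) + k = (¼)/(-5*(-28 - 5)) + 2388 = (¼)*(-⅕)/(-33) + 2388 = (¼)*(-⅕)*(-1/33) + 2388 = 1/660 + 2388 = 1576081/660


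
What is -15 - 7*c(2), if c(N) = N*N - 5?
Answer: -8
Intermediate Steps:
c(N) = -5 + N² (c(N) = N² - 5 = -5 + N²)
-15 - 7*c(2) = -15 - 7*(-5 + 2²) = -15 - 7*(-5 + 4) = -15 - 7*(-1) = -15 + 7 = -8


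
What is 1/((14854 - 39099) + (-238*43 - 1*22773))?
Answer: -1/57252 ≈ -1.7467e-5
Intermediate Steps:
1/((14854 - 39099) + (-238*43 - 1*22773)) = 1/(-24245 + (-10234 - 22773)) = 1/(-24245 - 33007) = 1/(-57252) = -1/57252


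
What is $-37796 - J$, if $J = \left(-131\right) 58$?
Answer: $-30198$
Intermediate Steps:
$J = -7598$
$-37796 - J = -37796 - -7598 = -37796 + 7598 = -30198$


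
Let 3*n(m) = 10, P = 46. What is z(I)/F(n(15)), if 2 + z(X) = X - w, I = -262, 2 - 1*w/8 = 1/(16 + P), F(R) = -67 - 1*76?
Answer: 8676/4433 ≈ 1.9571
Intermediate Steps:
n(m) = 10/3 (n(m) = (1/3)*10 = 10/3)
F(R) = -143 (F(R) = -67 - 76 = -143)
w = 492/31 (w = 16 - 8/(16 + 46) = 16 - 8/62 = 16 - 8*1/62 = 16 - 4/31 = 492/31 ≈ 15.871)
z(X) = -554/31 + X (z(X) = -2 + (X - 1*492/31) = -2 + (X - 492/31) = -2 + (-492/31 + X) = -554/31 + X)
z(I)/F(n(15)) = (-554/31 - 262)/(-143) = -8676/31*(-1/143) = 8676/4433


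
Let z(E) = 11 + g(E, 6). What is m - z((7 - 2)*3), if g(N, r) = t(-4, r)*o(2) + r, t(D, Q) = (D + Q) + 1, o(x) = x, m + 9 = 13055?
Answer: 13023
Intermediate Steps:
m = 13046 (m = -9 + 13055 = 13046)
t(D, Q) = 1 + D + Q
g(N, r) = -6 + 3*r (g(N, r) = (1 - 4 + r)*2 + r = (-3 + r)*2 + r = (-6 + 2*r) + r = -6 + 3*r)
z(E) = 23 (z(E) = 11 + (-6 + 3*6) = 11 + (-6 + 18) = 11 + 12 = 23)
m - z((7 - 2)*3) = 13046 - 1*23 = 13046 - 23 = 13023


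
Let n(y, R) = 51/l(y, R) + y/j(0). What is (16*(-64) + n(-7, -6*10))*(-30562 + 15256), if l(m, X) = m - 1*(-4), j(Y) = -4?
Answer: 31813521/2 ≈ 1.5907e+7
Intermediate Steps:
l(m, X) = 4 + m (l(m, X) = m + 4 = 4 + m)
n(y, R) = 51/(4 + y) - y/4 (n(y, R) = 51/(4 + y) + y/(-4) = 51/(4 + y) + y*(-¼) = 51/(4 + y) - y/4)
(16*(-64) + n(-7, -6*10))*(-30562 + 15256) = (16*(-64) + (204 - 1*(-7)*(4 - 7))/(4*(4 - 7)))*(-30562 + 15256) = (-1024 + (¼)*(204 - 1*(-7)*(-3))/(-3))*(-15306) = (-1024 + (¼)*(-⅓)*(204 - 21))*(-15306) = (-1024 + (¼)*(-⅓)*183)*(-15306) = (-1024 - 61/4)*(-15306) = -4157/4*(-15306) = 31813521/2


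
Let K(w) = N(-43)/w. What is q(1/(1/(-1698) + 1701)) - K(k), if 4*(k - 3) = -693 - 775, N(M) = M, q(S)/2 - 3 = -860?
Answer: -623939/364 ≈ -1714.1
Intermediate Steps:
q(S) = -1714 (q(S) = 6 + 2*(-860) = 6 - 1720 = -1714)
k = -364 (k = 3 + (-693 - 775)/4 = 3 + (¼)*(-1468) = 3 - 367 = -364)
K(w) = -43/w
q(1/(1/(-1698) + 1701)) - K(k) = -1714 - (-43)/(-364) = -1714 - (-43)*(-1)/364 = -1714 - 1*43/364 = -1714 - 43/364 = -623939/364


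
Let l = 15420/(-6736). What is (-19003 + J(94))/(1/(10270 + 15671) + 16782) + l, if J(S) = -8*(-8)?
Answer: -2505586354581/733115697292 ≈ -3.4177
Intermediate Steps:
J(S) = 64
l = -3855/1684 (l = 15420*(-1/6736) = -3855/1684 ≈ -2.2892)
(-19003 + J(94))/(1/(10270 + 15671) + 16782) + l = (-19003 + 64)/(1/(10270 + 15671) + 16782) - 3855/1684 = -18939/(1/25941 + 16782) - 3855/1684 = -18939/435341863/25941 - 3855/1684 = -18939*25941/435341863 - 3855/1684 = -491296599/435341863 - 3855/1684 = -2505586354581/733115697292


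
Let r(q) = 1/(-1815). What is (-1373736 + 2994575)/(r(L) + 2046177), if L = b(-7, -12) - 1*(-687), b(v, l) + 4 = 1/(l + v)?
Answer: 2941822785/3713811254 ≈ 0.79213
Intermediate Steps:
b(v, l) = -4 + 1/(l + v)
L = 12976/19 (L = (1 - 4*(-12) - 4*(-7))/(-12 - 7) - 1*(-687) = (1 + 48 + 28)/(-19) + 687 = -1/19*77 + 687 = -77/19 + 687 = 12976/19 ≈ 682.95)
r(q) = -1/1815
(-1373736 + 2994575)/(r(L) + 2046177) = (-1373736 + 2994575)/(-1/1815 + 2046177) = 1620839/(3713811254/1815) = 1620839*(1815/3713811254) = 2941822785/3713811254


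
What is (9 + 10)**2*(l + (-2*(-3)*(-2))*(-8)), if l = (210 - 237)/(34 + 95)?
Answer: 1486959/43 ≈ 34580.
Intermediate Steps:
l = -9/43 (l = -27/129 = -27*1/129 = -9/43 ≈ -0.20930)
(9 + 10)**2*(l + (-2*(-3)*(-2))*(-8)) = (9 + 10)**2*(-9/43 + (-2*(-3)*(-2))*(-8)) = 19**2*(-9/43 + (6*(-2))*(-8)) = 361*(-9/43 - 12*(-8)) = 361*(-9/43 + 96) = 361*(4119/43) = 1486959/43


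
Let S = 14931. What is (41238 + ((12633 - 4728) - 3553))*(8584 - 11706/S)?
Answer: 1947543982940/4977 ≈ 3.9131e+8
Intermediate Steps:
(41238 + ((12633 - 4728) - 3553))*(8584 - 11706/S) = (41238 + ((12633 - 4728) - 3553))*(8584 - 11706/14931) = (41238 + (7905 - 3553))*(8584 - 11706*1/14931) = (41238 + 4352)*(8584 - 3902/4977) = 45590*(42718666/4977) = 1947543982940/4977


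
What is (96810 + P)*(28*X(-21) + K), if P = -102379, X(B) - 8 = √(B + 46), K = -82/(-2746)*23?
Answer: -2788481835/1373 ≈ -2.0309e+6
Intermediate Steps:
K = 943/1373 (K = -82*(-1/2746)*23 = (41/1373)*23 = 943/1373 ≈ 0.68682)
X(B) = 8 + √(46 + B) (X(B) = 8 + √(B + 46) = 8 + √(46 + B))
(96810 + P)*(28*X(-21) + K) = (96810 - 102379)*(28*(8 + √(46 - 21)) + 943/1373) = -5569*(28*(8 + √25) + 943/1373) = -5569*(28*(8 + 5) + 943/1373) = -5569*(28*13 + 943/1373) = -5569*(364 + 943/1373) = -5569*500715/1373 = -2788481835/1373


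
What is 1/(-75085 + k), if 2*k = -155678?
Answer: -1/152924 ≈ -6.5392e-6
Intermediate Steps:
k = -77839 (k = (½)*(-155678) = -77839)
1/(-75085 + k) = 1/(-75085 - 77839) = 1/(-152924) = -1/152924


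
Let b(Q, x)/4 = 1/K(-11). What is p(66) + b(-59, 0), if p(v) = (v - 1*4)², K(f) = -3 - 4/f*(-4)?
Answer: 188312/49 ≈ 3843.1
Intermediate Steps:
K(f) = -3 + 16/f
b(Q, x) = -44/49 (b(Q, x) = 4/(-3 + 16/(-11)) = 4/(-3 + 16*(-1/11)) = 4/(-3 - 16/11) = 4/(-49/11) = 4*(-11/49) = -44/49)
p(v) = (-4 + v)² (p(v) = (v - 4)² = (-4 + v)²)
p(66) + b(-59, 0) = (-4 + 66)² - 44/49 = 62² - 44/49 = 3844 - 44/49 = 188312/49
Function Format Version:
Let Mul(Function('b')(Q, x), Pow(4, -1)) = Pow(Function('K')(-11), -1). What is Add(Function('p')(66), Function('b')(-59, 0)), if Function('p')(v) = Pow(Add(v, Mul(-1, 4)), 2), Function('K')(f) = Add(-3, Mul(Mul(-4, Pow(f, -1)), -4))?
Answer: Rational(188312, 49) ≈ 3843.1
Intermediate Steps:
Function('K')(f) = Add(-3, Mul(16, Pow(f, -1)))
Function('b')(Q, x) = Rational(-44, 49) (Function('b')(Q, x) = Mul(4, Pow(Add(-3, Mul(16, Pow(-11, -1))), -1)) = Mul(4, Pow(Add(-3, Mul(16, Rational(-1, 11))), -1)) = Mul(4, Pow(Add(-3, Rational(-16, 11)), -1)) = Mul(4, Pow(Rational(-49, 11), -1)) = Mul(4, Rational(-11, 49)) = Rational(-44, 49))
Function('p')(v) = Pow(Add(-4, v), 2) (Function('p')(v) = Pow(Add(v, -4), 2) = Pow(Add(-4, v), 2))
Add(Function('p')(66), Function('b')(-59, 0)) = Add(Pow(Add(-4, 66), 2), Rational(-44, 49)) = Add(Pow(62, 2), Rational(-44, 49)) = Add(3844, Rational(-44, 49)) = Rational(188312, 49)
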